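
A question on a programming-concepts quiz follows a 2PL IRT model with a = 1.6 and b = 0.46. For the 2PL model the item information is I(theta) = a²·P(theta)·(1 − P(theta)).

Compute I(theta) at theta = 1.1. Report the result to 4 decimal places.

P = 1/(1+e^{-1.0240}) = 0.7358
P(1−P) = 0.7358 × 0.2642 = 0.1944
I = a² × P(1−P) = 1.6² × 0.1944 = 0.49772

0.4977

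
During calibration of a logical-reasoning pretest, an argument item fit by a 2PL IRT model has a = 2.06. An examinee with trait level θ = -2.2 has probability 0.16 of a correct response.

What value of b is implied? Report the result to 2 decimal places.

-1.40

P(θ) = 1 / (1 + exp(−a(θ − b)))
logit(0.16) = ln(0.16/0.84) = -1.6582
b = θ − logit/(a) = -2.2 − (-1.6582)/2.0600 = -1.3950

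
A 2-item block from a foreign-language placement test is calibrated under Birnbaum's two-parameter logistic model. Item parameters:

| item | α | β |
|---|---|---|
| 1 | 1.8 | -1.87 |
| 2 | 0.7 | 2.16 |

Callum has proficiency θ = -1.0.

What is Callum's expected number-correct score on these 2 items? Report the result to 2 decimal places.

0.93

P(θ) = 1 / (1 + exp(−α(θ − β)))
P_1 = 1/(1+e^{-1.5660}) = 0.8272
P_2 = 1/(1+e^{2.2120}) = 0.0987
E[score] = 0.8272 + 0.0987 = 0.9259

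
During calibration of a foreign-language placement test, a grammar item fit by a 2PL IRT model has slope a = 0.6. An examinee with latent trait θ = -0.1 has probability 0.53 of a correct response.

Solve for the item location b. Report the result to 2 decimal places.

-0.30

P(θ) = 1 / (1 + exp(−a(θ − b)))
logit(0.53) = ln(0.53/0.47) = 0.1201
b = θ − logit/(a) = -0.1 − 0.1201/0.6000 = -0.3002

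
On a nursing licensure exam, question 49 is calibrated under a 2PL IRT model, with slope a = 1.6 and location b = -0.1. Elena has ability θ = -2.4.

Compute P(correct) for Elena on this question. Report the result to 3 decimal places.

P(θ) = 1 / (1 + exp(−a(θ − b)))
Exponent: 1.6 × (-2.4 − (-0.1)) = -3.6800
1/(1 + e^{3.6800}) = 0.0246

0.025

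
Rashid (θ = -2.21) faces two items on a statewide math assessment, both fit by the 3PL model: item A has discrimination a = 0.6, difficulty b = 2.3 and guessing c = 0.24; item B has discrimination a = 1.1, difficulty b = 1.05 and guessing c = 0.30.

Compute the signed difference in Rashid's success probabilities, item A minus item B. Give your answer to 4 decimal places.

P(θ) = c + (1 − c) · 1 / (1 + exp(−a(θ − b)))
P_A = 0.2876
P_B = 0.3189
P_A − P_B = -0.0313

-0.0313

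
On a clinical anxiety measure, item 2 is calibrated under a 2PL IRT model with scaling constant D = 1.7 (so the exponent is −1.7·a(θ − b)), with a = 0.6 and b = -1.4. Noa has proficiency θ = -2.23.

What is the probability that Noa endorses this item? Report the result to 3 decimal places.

P(θ) = 1 / (1 + exp(−D·a(θ − b)))
Exponent: 1.7 × 0.6 × (-2.23 − (-1.4)) = -0.8466
1/(1 + e^{0.8466}) = 0.3001
P = 0.3001

0.300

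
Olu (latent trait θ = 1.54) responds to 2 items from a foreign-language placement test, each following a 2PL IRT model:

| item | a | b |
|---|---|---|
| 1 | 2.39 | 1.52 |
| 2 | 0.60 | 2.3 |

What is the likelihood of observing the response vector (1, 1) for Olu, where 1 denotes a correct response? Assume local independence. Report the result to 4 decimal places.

P(θ) = 1 / (1 + exp(−a(θ − b)))
P_1 = 1/(1+e^{-0.0478}) = 0.5119
P_2 = 1/(1+e^{0.4560}) = 0.3879
L = P_1 × P_2 = 0.5119 × 0.3879 = 0.19860

0.1986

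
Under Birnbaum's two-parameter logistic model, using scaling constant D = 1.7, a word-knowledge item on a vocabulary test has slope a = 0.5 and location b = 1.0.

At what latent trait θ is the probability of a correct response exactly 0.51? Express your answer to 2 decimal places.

1.05

P(θ) = 1 / (1 + exp(−D·a(θ − b)))
logit = ln(0.5100/0.4900) = 0.0400
θ = b + logit/(1.7·a) = 1.0 + 0.0400/0.8500 = 1.0471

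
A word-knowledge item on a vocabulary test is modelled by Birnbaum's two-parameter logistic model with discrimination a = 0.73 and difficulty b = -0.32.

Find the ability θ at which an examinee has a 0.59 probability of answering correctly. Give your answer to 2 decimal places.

P(θ) = 1 / (1 + exp(−a(θ − b)))
logit = ln(0.5900/0.4100) = 0.3640
θ = b + logit/(a) = -0.32 + 0.3640/0.7300 = 0.1786

0.18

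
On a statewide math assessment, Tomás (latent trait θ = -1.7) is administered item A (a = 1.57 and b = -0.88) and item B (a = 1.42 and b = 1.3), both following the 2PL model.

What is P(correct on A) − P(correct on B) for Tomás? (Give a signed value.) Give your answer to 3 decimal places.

0.202

P(θ) = 1 / (1 + exp(−a(θ − b)))
P_A = 0.2163
P_B = 0.0139
P_A − P_B = 0.2024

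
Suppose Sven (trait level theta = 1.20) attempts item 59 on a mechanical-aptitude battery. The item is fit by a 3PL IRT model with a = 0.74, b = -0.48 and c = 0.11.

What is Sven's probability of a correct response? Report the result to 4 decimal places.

0.8007

P(theta) = c + (1 − c) · 1 / (1 + exp(−a(theta − b)))
Exponent: 0.74 × (1.20 − (-0.48)) = 1.2432
1/(1 + e^{-1.2432}) = 0.7761
P = 0.11 + 0.89 × 0.7761 = 0.8007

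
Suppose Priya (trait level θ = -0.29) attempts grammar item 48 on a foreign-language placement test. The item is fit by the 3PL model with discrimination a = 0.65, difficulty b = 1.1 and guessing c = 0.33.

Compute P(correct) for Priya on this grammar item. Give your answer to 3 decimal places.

P(θ) = c + (1 − c) · 1 / (1 + exp(−a(θ − b)))
Exponent: 0.65 × (-0.29 − 1.1) = -0.9035
1/(1 + e^{0.9035}) = 0.2883
P = 0.33 + 0.67 × 0.2883 = 0.5232

0.523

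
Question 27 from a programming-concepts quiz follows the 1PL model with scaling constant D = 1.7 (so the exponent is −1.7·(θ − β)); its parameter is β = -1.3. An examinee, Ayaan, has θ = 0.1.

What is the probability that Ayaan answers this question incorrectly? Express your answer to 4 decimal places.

0.0847

P(θ) = 1 / (1 + exp(−D·(θ − β)))
Exponent: 1.7 × (0.1 − (-1.3)) = 2.3800
1/(1 + e^{-2.3800}) = 0.9153
P = 0.9153
P(incorrect) = 1 − 0.9153 = 0.0847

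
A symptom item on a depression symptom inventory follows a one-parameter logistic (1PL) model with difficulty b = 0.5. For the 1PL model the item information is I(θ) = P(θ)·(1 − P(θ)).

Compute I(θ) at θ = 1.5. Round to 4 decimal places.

0.1966

P = 1/(1+e^{-1.0000}) = 0.7311
P(1−P) = 0.7311 × 0.2689 = 0.1966
I = P(1−P) = 0.19661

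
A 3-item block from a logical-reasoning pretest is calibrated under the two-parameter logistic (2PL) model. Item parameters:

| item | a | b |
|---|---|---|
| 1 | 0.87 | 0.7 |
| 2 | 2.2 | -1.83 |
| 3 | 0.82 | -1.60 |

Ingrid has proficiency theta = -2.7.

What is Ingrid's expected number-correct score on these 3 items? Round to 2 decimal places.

0.47

P(theta) = 1 / (1 + exp(−a(theta − b)))
P_1 = 1/(1+e^{2.9580}) = 0.0494
P_2 = 1/(1+e^{1.9140}) = 0.1285
P_3 = 1/(1+e^{0.9020}) = 0.2886
E[score] = 0.0494 + 0.1285 + 0.2886 = 0.4665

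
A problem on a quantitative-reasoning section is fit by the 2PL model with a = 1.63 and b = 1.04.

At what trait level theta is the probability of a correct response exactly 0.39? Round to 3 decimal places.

P(theta) = 1 / (1 + exp(−a(theta − b)))
logit = ln(0.3900/0.6100) = -0.4473
theta = b + logit/(a) = 1.04 + (-0.4473)/1.6300 = 0.7656

0.766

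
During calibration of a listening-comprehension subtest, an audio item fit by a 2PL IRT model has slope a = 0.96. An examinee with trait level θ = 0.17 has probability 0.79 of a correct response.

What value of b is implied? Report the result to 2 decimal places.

P(θ) = 1 / (1 + exp(−a(θ − b)))
logit(0.79) = ln(0.79/0.21) = 1.3249
b = θ − logit/(a) = 0.17 − 1.3249/0.9600 = -1.2101

-1.21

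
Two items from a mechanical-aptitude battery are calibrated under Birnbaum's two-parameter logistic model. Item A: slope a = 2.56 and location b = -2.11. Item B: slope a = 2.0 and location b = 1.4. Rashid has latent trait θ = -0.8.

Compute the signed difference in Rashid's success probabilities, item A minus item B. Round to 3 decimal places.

0.954

P(θ) = 1 / (1 + exp(−a(θ − b)))
P_A = 0.9662
P_B = 0.0121
P_A − P_B = 0.9541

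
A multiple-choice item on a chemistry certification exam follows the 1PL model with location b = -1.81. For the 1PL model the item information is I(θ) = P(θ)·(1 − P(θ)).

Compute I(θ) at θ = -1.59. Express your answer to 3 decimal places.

0.247

P = 1/(1+e^{-0.2200}) = 0.5548
P(1−P) = 0.5548 × 0.4452 = 0.2470
I = P(1−P) = 0.24700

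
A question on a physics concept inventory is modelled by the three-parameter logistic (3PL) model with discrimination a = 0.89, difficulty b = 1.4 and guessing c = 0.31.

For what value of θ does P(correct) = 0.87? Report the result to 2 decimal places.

P(θ) = c + (1 − c) · 1 / (1 + exp(−a(θ − b)))
Remove guessing floor: (0.87 − 0.31)/(1 − 0.31) = 0.8116
logit = ln(0.8116/0.1884) = 1.4604
θ = b + logit/(a) = 1.4 + 1.4604/0.8900 = 3.0409

3.04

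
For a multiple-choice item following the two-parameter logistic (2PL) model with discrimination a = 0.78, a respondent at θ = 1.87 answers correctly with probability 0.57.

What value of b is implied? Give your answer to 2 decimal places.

P(θ) = 1 / (1 + exp(−a(θ − b)))
logit(0.57) = ln(0.57/0.43) = 0.2819
b = θ − logit/(a) = 1.87 − 0.2819/0.7800 = 1.5087

1.51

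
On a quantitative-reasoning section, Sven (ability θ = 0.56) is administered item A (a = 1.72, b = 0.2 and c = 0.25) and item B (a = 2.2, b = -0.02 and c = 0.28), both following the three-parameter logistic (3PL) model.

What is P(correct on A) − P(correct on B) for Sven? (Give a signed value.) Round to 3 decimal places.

-0.105

P(θ) = c + (1 − c) · 1 / (1 + exp(−a(θ − b)))
P_A = 0.7375
P_B = 0.8429
P_A − P_B = -0.1053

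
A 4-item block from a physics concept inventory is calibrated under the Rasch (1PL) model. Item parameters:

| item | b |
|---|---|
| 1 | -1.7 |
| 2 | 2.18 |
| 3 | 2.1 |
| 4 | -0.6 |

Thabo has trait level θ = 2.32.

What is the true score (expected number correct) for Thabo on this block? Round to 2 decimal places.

3.02

P(θ) = 1 / (1 + exp(−(θ − b)))
P_1 = 1/(1+e^{-4.0200}) = 0.9824
P_2 = 1/(1+e^{-0.1400}) = 0.5349
P_3 = 1/(1+e^{-0.2200}) = 0.5548
P_4 = 1/(1+e^{-2.9200}) = 0.9488
E[score] = 0.9824 + 0.5349 + 0.5548 + 0.9488 = 3.0209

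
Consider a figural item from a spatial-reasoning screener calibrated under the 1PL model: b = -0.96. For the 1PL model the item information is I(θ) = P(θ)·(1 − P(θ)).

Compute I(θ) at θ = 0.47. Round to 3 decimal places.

P = 1/(1+e^{-1.4300}) = 0.8069
P(1−P) = 0.8069 × 0.1931 = 0.1558
I = P(1−P) = 0.15581

0.156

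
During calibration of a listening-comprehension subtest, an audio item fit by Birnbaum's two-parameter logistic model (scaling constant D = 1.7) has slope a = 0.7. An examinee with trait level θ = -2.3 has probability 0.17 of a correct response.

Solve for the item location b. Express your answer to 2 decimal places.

P(θ) = 1 / (1 + exp(−D·a(θ − b)))
logit(0.17) = ln(0.17/0.83) = -1.5856
b = θ − logit/(1.7·a) = -2.3 − (-1.5856)/1.1900 = -0.9675

-0.97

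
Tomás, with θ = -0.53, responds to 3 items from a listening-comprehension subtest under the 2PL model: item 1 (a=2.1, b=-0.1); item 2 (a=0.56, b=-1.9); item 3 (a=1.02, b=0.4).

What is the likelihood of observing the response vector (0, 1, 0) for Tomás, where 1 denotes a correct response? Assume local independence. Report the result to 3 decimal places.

0.350

P(θ) = 1 / (1 + exp(−a(θ − b)))
P_1 = 1/(1+e^{0.9030}) = 0.2884
P_2 = 1/(1+e^{-0.7672}) = 0.6829
P_3 = 1/(1+e^{0.9486}) = 0.2792
L = (1−P_1) × P_2 × (1−P_3) = 0.7116 × 0.6829 × 0.7208 = 0.35028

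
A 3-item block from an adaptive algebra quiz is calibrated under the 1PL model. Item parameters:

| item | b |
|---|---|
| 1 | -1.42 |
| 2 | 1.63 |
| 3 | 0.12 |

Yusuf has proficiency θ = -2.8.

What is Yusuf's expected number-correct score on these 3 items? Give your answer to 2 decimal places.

P(θ) = 1 / (1 + exp(−(θ − b)))
P_1 = 1/(1+e^{1.3800}) = 0.2010
P_2 = 1/(1+e^{4.4300}) = 0.0118
P_3 = 1/(1+e^{2.9200}) = 0.0512
E[score] = 0.2010 + 0.0118 + 0.0512 = 0.2640

0.26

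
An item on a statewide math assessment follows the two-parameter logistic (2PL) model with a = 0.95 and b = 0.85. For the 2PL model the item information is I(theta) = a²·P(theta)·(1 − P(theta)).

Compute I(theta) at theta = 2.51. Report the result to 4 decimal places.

P = 1/(1+e^{-1.5770}) = 0.8288
P(1−P) = 0.8288 × 0.1712 = 0.1419
I = a² × P(1−P) = 0.95² × 0.1419 = 0.12807

0.1281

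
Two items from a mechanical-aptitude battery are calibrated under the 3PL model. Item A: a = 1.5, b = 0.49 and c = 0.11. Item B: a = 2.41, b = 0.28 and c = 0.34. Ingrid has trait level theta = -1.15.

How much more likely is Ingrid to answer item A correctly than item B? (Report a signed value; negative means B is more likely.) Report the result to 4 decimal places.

-0.1803

P(theta) = c + (1 − c) · 1 / (1 + exp(−a(theta − b)))
P_A = 0.1801
P_B = 0.3604
P_A − P_B = -0.1803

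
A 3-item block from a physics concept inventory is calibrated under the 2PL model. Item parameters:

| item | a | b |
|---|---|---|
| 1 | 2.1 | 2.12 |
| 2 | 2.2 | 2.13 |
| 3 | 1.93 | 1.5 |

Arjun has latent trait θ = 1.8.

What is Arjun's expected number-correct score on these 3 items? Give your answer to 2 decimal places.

1.30

P(θ) = 1 / (1 + exp(−a(θ − b)))
P_1 = 1/(1+e^{0.6720}) = 0.3380
P_2 = 1/(1+e^{0.7260}) = 0.3261
P_3 = 1/(1+e^{-0.5790}) = 0.6408
E[score] = 0.3380 + 0.3261 + 0.6408 = 1.3050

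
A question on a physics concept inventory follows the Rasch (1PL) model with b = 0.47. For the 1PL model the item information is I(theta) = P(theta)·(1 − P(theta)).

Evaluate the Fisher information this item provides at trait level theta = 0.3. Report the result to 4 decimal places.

0.2482

P = 1/(1+e^{0.1700}) = 0.4576
P(1−P) = 0.4576 × 0.5424 = 0.2482
I = P(1−P) = 0.24820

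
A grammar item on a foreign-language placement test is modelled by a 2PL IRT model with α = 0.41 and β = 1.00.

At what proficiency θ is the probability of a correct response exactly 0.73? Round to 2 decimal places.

3.43

P(θ) = 1 / (1 + exp(−α(θ − β)))
logit = ln(0.7300/0.2700) = 0.9946
θ = β + logit/(α) = 1.00 + 0.9946/0.4100 = 3.4259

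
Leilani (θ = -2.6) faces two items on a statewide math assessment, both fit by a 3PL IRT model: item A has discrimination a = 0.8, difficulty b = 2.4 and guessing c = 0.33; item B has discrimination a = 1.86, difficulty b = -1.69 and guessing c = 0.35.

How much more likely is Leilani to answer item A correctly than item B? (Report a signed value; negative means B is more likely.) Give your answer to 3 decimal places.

-0.109

P(θ) = c + (1 − c) · 1 / (1 + exp(−a(θ − b)))
P_A = 0.3421
P_B = 0.4510
P_A − P_B = -0.1090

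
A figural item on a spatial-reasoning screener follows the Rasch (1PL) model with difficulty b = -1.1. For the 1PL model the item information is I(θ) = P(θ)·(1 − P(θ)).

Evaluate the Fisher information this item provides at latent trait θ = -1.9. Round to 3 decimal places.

P = 1/(1+e^{0.8000}) = 0.3100
P(1−P) = 0.3100 × 0.6900 = 0.2139
I = P(1−P) = 0.21391

0.214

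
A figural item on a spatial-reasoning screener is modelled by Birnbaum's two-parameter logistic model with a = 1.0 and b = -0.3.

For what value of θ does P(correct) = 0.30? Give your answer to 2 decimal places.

P(θ) = 1 / (1 + exp(−a(θ − b)))
logit = ln(0.3000/0.7000) = -0.8473
θ = b + logit/(a) = -0.3 + (-0.8473)/1.0000 = -1.1473

-1.15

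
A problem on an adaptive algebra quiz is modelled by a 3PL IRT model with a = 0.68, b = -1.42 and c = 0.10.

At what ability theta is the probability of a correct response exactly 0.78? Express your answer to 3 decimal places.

0.240

P(theta) = c + (1 − c) · 1 / (1 + exp(−a(theta − b)))
Remove guessing floor: (0.78 − 0.10)/(1 − 0.10) = 0.7556
logit = ln(0.7556/0.2444) = 1.1285
theta = b + logit/(a) = -1.42 + 1.1285/0.6800 = 0.2395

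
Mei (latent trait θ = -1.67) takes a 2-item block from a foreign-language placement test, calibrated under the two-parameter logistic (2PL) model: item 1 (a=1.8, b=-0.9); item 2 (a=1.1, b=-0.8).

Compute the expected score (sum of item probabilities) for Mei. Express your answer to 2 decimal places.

0.48

P(θ) = 1 / (1 + exp(−a(θ − b)))
P_1 = 1/(1+e^{1.3860}) = 0.2000
P_2 = 1/(1+e^{0.9570}) = 0.2775
E[score] = 0.2000 + 0.2775 = 0.4775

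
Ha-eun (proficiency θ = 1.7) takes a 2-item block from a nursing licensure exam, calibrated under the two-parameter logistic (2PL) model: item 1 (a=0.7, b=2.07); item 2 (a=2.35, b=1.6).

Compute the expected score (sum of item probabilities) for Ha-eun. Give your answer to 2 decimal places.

0.99

P(θ) = 1 / (1 + exp(−a(θ − b)))
P_1 = 1/(1+e^{0.2590}) = 0.4356
P_2 = 1/(1+e^{-0.2350}) = 0.5585
E[score] = 0.4356 + 0.5585 = 0.9941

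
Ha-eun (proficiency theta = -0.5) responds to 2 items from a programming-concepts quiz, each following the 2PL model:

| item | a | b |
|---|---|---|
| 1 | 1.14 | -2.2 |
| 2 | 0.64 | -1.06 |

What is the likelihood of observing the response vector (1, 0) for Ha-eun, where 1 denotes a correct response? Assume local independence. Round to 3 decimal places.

P(theta) = 1 / (1 + exp(−a(theta − b)))
P_1 = 1/(1+e^{-1.9380}) = 0.8741
P_2 = 1/(1+e^{-0.3584}) = 0.5887
L = P_1 × (1−P_2) = 0.8741 × 0.4113 = 0.35957

0.360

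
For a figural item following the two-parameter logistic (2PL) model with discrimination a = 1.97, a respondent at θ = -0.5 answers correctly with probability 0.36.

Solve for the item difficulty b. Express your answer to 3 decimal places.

P(θ) = 1 / (1 + exp(−a(θ − b)))
logit(0.36) = ln(0.36/0.64) = -0.5754
b = θ − logit/(a) = -0.5 − (-0.5754)/1.9700 = -0.2079

-0.208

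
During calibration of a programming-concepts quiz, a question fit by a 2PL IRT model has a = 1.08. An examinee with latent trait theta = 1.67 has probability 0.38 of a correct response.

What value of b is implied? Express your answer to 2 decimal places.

2.12

P(theta) = 1 / (1 + exp(−a(theta − b)))
logit(0.38) = ln(0.38/0.62) = -0.4895
b = theta − logit/(a) = 1.67 − (-0.4895)/1.0800 = 2.1233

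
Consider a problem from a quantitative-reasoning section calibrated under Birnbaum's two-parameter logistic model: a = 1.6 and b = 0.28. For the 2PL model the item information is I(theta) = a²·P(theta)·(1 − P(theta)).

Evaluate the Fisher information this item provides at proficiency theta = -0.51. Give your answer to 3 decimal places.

0.440

P = 1/(1+e^{1.2640}) = 0.2203
P(1−P) = 0.2203 × 0.7797 = 0.1718
I = a² × P(1−P) = 1.6² × 0.1718 = 0.43971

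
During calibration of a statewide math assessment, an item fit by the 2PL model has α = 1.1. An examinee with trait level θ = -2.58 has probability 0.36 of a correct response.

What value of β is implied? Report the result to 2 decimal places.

P(θ) = 1 / (1 + exp(−α(θ − β)))
logit(0.36) = ln(0.36/0.64) = -0.5754
β = θ − logit/(α) = -2.58 − (-0.5754)/1.1000 = -2.0569

-2.06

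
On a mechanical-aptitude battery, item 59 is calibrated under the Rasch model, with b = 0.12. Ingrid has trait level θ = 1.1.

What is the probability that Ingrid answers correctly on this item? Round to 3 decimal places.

P(θ) = 1 / (1 + exp(−(θ − b)))
Exponent: (1.1 − 0.12) = 0.9800
1/(1 + e^{-0.9800}) = 0.7271
P = 0.7271

0.727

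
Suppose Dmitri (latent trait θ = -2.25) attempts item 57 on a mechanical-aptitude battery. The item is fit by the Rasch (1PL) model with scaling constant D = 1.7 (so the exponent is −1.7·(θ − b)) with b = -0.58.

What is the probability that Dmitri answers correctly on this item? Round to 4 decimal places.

0.0553

P(θ) = 1 / (1 + exp(−D·(θ − b)))
Exponent: 1.7 × (-2.25 − (-0.58)) = -2.8390
1/(1 + e^{2.8390}) = 0.0553
P = 0.0553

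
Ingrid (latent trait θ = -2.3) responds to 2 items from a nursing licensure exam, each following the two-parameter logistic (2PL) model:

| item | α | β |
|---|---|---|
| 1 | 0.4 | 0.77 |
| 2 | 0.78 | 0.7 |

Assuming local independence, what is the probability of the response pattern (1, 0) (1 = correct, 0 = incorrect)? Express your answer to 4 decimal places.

0.2066

P(θ) = 1 / (1 + exp(−α(θ − β)))
P_1 = 1/(1+e^{1.2280}) = 0.2265
P_2 = 1/(1+e^{2.3400}) = 0.0879
L = P_1 × (1−P_2) = 0.2265 × 0.9121 = 0.20663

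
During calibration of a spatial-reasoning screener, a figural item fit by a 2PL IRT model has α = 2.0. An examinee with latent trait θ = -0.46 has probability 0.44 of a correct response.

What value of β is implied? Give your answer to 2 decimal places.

-0.34

P(θ) = 1 / (1 + exp(−α(θ − β)))
logit(0.44) = ln(0.44/0.56) = -0.2412
β = θ − logit/(α) = -0.46 − (-0.2412)/2.0000 = -0.3394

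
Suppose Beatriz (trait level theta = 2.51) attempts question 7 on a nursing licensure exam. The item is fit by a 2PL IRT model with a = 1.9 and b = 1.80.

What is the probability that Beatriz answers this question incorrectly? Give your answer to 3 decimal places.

P(theta) = 1 / (1 + exp(−a(theta − b)))
Exponent: 1.9 × (2.51 − 1.80) = 1.3490
1/(1 + e^{-1.3490}) = 0.7940
P(incorrect) = 1 − 0.7940 = 0.2060

0.206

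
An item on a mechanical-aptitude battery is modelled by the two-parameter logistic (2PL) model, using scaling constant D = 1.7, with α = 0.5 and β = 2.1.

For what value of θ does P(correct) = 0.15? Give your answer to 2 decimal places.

P(θ) = 1 / (1 + exp(−D·α(θ − β)))
logit = ln(0.1500/0.8500) = -1.7346
θ = β + logit/(1.7·α) = 2.1 + (-1.7346)/0.8500 = 0.0593

0.06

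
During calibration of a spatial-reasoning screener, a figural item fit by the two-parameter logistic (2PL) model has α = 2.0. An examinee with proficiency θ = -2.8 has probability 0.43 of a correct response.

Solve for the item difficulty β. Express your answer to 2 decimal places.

P(θ) = 1 / (1 + exp(−α(θ − β)))
logit(0.43) = ln(0.43/0.57) = -0.2819
β = θ − logit/(α) = -2.8 − (-0.2819)/2.0000 = -2.6591

-2.66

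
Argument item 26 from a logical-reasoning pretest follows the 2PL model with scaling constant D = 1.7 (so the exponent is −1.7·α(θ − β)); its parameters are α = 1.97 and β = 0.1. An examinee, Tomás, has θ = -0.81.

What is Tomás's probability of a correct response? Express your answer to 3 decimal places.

0.045

P(θ) = 1 / (1 + exp(−D·α(θ − β)))
Exponent: 1.7 × 1.97 × (-0.81 − 0.1) = -3.0476
1/(1 + e^{3.0476}) = 0.0453
P = 0.0453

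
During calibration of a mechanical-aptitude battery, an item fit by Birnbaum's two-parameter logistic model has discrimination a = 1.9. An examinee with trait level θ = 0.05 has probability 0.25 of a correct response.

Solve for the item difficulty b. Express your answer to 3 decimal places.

P(θ) = 1 / (1 + exp(−a(θ − b)))
logit(0.25) = ln(0.25/0.75) = -1.0986
b = θ − logit/(a) = 0.05 − (-1.0986)/1.9000 = 0.6282

0.628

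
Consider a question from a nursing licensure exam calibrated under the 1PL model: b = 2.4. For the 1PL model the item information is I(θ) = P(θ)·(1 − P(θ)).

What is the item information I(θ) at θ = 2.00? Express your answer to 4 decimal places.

P = 1/(1+e^{0.4000}) = 0.4013
P(1−P) = 0.4013 × 0.5987 = 0.2403
I = P(1−P) = 0.24026

0.2403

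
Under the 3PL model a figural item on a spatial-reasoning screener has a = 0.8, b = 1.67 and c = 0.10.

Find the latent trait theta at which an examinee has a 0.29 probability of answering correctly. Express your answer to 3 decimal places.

P(theta) = c + (1 − c) · 1 / (1 + exp(−a(theta − b)))
Remove guessing floor: (0.29 − 0.10)/(1 − 0.10) = 0.2111
logit = ln(0.2111/0.7889) = -1.3182
theta = b + logit/(a) = 1.67 + (-1.3182)/0.8000 = 0.0222

0.022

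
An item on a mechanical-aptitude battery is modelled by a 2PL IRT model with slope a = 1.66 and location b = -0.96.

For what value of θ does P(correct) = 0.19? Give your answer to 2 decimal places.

P(θ) = 1 / (1 + exp(−a(θ − b)))
logit = ln(0.1900/0.8100) = -1.4500
θ = b + logit/(a) = -0.96 + (-1.4500)/1.6600 = -1.8335

-1.83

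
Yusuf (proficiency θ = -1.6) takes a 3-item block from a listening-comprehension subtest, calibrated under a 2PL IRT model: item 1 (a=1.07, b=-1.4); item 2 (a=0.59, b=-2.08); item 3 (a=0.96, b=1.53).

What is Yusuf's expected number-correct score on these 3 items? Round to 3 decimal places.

P(θ) = 1 / (1 + exp(−a(θ − b)))
P_1 = 1/(1+e^{0.2140}) = 0.4467
P_2 = 1/(1+e^{-0.2832}) = 0.5703
P_3 = 1/(1+e^{3.0048}) = 0.0472
E[score] = 0.4467 + 0.5703 + 0.0472 = 1.0642

1.064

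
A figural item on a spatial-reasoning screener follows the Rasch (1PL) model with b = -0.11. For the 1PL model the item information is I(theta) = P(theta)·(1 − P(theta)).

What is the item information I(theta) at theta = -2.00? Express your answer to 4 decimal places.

0.1140

P = 1/(1+e^{1.8900}) = 0.1312
P(1−P) = 0.1312 × 0.8688 = 0.1140
I = P(1−P) = 0.11402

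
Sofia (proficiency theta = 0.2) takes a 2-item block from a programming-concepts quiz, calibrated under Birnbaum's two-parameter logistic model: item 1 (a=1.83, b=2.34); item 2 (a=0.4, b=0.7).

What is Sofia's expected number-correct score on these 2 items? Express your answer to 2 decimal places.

P(theta) = 1 / (1 + exp(−a(theta − b)))
P_1 = 1/(1+e^{3.9162}) = 0.0195
P_2 = 1/(1+e^{0.2000}) = 0.4502
E[score] = 0.0195 + 0.4502 = 0.4697

0.47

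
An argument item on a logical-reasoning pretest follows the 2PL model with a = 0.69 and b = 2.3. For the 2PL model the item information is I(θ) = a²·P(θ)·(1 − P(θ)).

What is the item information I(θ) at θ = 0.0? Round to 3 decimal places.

P = 1/(1+e^{1.5870}) = 0.1698
P(1−P) = 0.1698 × 0.8302 = 0.1410
I = a² × P(1−P) = 0.69² × 0.1410 = 0.06712

0.067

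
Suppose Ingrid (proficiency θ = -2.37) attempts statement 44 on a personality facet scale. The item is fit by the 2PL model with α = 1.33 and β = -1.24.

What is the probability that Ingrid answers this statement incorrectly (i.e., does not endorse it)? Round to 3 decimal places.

P(θ) = 1 / (1 + exp(−α(θ − β)))
Exponent: 1.33 × (-2.37 − (-1.24)) = -1.5029
1/(1 + e^{1.5029}) = 0.1820
P(incorrect) = 1 − 0.1820 = 0.8180

0.818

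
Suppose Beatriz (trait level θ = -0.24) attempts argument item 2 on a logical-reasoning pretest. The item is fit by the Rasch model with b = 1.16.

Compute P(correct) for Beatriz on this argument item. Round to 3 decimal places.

P(θ) = 1 / (1 + exp(−(θ − b)))
Exponent: (-0.24 − 1.16) = -1.4000
1/(1 + e^{1.4000}) = 0.1978
P = 0.1978

0.198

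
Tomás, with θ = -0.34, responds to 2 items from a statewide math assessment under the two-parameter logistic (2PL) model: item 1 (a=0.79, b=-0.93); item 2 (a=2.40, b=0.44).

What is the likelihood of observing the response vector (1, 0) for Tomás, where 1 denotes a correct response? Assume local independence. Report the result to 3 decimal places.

0.533

P(θ) = 1 / (1 + exp(−a(θ − b)))
P_1 = 1/(1+e^{-0.4661}) = 0.6145
P_2 = 1/(1+e^{1.8720}) = 0.1333
L = P_1 × (1−P_2) = 0.6145 × 0.8667 = 0.53255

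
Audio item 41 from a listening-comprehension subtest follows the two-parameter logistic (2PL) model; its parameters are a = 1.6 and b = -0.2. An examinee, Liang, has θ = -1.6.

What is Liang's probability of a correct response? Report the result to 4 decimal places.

P(θ) = 1 / (1 + exp(−a(θ − b)))
Exponent: 1.6 × (-1.6 − (-0.2)) = -2.2400
1/(1 + e^{2.2400}) = 0.0962

0.0962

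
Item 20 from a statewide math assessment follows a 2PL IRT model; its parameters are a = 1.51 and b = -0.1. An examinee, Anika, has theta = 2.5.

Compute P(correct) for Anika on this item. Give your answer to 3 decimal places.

0.981

P(theta) = 1 / (1 + exp(−a(theta − b)))
Exponent: 1.51 × (2.5 − (-0.1)) = 3.9260
1/(1 + e^{-3.9260}) = 0.9807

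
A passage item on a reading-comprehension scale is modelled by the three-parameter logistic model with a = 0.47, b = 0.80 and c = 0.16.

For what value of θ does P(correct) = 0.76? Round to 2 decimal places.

2.75

P(θ) = c + (1 − c) · 1 / (1 + exp(−a(θ − b)))
Remove guessing floor: (0.76 − 0.16)/(1 − 0.16) = 0.7143
logit = ln(0.7143/0.2857) = 0.9163
θ = b + logit/(a) = 0.80 + 0.9163/0.4700 = 2.7496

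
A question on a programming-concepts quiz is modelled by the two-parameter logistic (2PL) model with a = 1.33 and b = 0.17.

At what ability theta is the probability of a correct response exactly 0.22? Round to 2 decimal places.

P(theta) = 1 / (1 + exp(−a(theta − b)))
logit = ln(0.2200/0.7800) = -1.2657
theta = b + logit/(a) = 0.17 + (-1.2657)/1.3300 = -0.7816

-0.78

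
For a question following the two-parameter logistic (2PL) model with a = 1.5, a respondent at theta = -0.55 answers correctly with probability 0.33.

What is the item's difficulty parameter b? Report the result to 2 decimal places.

P(theta) = 1 / (1 + exp(−a(theta − b)))
logit(0.33) = ln(0.33/0.67) = -0.7082
b = theta − logit/(a) = -0.55 − (-0.7082)/1.5000 = -0.0779

-0.08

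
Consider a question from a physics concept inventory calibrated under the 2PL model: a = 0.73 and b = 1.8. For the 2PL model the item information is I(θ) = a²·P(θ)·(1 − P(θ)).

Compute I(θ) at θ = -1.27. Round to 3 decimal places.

P = 1/(1+e^{2.2411}) = 0.0961
P(1−P) = 0.0961 × 0.9039 = 0.0869
I = a² × P(1−P) = 0.73² × 0.0869 = 0.04630

0.046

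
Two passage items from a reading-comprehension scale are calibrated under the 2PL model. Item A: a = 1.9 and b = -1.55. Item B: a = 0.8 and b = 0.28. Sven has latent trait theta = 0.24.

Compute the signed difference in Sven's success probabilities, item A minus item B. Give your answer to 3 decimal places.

0.476

P(theta) = 1 / (1 + exp(−a(theta − b)))
P_A = 0.9677
P_B = 0.4920
P_A − P_B = 0.4757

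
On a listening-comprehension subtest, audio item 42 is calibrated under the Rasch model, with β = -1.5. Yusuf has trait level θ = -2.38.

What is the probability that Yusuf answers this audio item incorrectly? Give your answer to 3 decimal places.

0.707

P(θ) = 1 / (1 + exp(−(θ − β)))
Exponent: (-2.38 − (-1.5)) = -0.8800
1/(1 + e^{0.8800}) = 0.2932
P = 0.2932
P(incorrect) = 1 − 0.2932 = 0.7068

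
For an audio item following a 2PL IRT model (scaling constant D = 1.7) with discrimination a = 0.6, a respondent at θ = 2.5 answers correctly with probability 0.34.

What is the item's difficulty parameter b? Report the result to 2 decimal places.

3.15

P(θ) = 1 / (1 + exp(−D·a(θ − b)))
logit(0.34) = ln(0.34/0.66) = -0.6633
b = θ − logit/(1.7·a) = 2.5 − (-0.6633)/1.0200 = 3.1503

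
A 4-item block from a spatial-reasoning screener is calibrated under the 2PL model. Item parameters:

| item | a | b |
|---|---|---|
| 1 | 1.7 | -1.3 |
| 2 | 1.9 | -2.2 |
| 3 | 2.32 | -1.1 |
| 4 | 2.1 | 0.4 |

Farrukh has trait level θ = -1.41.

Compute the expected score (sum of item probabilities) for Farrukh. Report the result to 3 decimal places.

P(θ) = 1 / (1 + exp(−a(θ − b)))
P_1 = 1/(1+e^{0.1870}) = 0.4534
P_2 = 1/(1+e^{-1.5010}) = 0.8177
P_3 = 1/(1+e^{0.7192}) = 0.3276
P_4 = 1/(1+e^{3.8010}) = 0.0219
E[score] = 0.4534 + 0.8177 + 0.3276 + 0.0219 = 1.6205

1.621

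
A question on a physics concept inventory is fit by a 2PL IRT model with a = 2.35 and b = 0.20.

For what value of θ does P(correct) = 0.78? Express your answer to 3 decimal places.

0.739

P(θ) = 1 / (1 + exp(−a(θ − b)))
logit = ln(0.7800/0.2200) = 1.2657
θ = b + logit/(a) = 0.20 + 1.2657/2.3500 = 0.7386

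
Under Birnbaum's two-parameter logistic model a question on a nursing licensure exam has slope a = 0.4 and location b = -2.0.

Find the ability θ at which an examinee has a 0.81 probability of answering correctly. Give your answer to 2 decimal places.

P(θ) = 1 / (1 + exp(−a(θ − b)))
logit = ln(0.8100/0.1900) = 1.4500
θ = b + logit/(a) = -2.0 + 1.4500/0.4000 = 1.6250

1.63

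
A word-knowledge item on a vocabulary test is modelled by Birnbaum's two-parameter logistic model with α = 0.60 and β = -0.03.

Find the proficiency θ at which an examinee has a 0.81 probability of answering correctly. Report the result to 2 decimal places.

2.39

P(θ) = 1 / (1 + exp(−α(θ − β)))
logit = ln(0.8100/0.1900) = 1.4500
θ = β + logit/(α) = -0.03 + 1.4500/0.6000 = 2.3867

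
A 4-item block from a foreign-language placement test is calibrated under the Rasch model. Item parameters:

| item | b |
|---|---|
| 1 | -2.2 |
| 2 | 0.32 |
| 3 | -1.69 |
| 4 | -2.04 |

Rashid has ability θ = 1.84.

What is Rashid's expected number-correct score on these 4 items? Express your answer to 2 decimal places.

3.75

P(θ) = 1 / (1 + exp(−(θ − b)))
P_1 = 1/(1+e^{-4.0400}) = 0.9827
P_2 = 1/(1+e^{-1.5200}) = 0.8205
P_3 = 1/(1+e^{-3.5300}) = 0.9715
P_4 = 1/(1+e^{-3.8800}) = 0.9798
E[score] = 0.9827 + 0.8205 + 0.9715 + 0.9798 = 3.7545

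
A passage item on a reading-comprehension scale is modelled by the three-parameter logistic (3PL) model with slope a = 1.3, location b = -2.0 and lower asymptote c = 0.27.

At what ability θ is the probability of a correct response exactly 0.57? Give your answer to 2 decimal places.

-2.28

P(θ) = c + (1 − c) · 1 / (1 + exp(−a(θ − b)))
Remove guessing floor: (0.57 − 0.27)/(1 − 0.27) = 0.4110
logit = ln(0.4110/0.5890) = -0.3600
θ = b + logit/(a) = -2.0 + (-0.3600)/1.3000 = -2.2769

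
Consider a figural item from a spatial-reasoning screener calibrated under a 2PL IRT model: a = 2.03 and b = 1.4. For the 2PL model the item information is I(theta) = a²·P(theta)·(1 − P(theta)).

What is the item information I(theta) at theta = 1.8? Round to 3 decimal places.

P = 1/(1+e^{-0.8120}) = 0.6925
P(1−P) = 0.6925 × 0.3075 = 0.2129
I = a² × P(1−P) = 2.03² × 0.2129 = 0.87746

0.877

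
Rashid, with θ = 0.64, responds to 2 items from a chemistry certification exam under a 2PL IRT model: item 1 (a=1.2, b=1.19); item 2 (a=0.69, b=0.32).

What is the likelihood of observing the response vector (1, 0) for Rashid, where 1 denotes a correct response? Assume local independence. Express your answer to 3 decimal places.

0.152

P(θ) = 1 / (1 + exp(−a(θ − b)))
P_1 = 1/(1+e^{0.6600}) = 0.3407
P_2 = 1/(1+e^{-0.2208}) = 0.5550
L = P_1 × (1−P_2) = 0.3407 × 0.4450 = 0.15164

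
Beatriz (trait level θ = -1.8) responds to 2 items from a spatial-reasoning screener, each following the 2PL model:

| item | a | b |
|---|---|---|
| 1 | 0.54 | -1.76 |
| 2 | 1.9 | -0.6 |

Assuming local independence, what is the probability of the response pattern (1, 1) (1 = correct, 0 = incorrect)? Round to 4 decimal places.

0.0459

P(θ) = 1 / (1 + exp(−a(θ − b)))
P_1 = 1/(1+e^{0.0216}) = 0.4946
P_2 = 1/(1+e^{2.2800}) = 0.0928
L = P_1 × P_2 = 0.4946 × 0.0928 = 0.04590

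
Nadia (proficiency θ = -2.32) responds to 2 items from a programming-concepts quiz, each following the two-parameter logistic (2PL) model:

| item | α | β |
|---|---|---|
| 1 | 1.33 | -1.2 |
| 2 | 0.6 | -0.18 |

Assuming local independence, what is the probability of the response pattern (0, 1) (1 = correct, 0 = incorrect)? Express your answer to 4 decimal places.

0.1770

P(θ) = 1 / (1 + exp(−α(θ − β)))
P_1 = 1/(1+e^{1.4896}) = 0.1840
P_2 = 1/(1+e^{1.2840}) = 0.2169
L = (1−P_1) × P_2 = 0.8160 × 0.2169 = 0.17697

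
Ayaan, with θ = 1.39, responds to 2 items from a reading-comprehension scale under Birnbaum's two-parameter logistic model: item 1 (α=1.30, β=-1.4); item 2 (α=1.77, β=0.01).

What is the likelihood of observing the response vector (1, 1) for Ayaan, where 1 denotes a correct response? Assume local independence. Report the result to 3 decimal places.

P(θ) = 1 / (1 + exp(−α(θ − β)))
P_1 = 1/(1+e^{-3.6270}) = 0.9741
P_2 = 1/(1+e^{-2.4426}) = 0.9200
L = P_1 × P_2 = 0.9741 × 0.9200 = 0.89618

0.896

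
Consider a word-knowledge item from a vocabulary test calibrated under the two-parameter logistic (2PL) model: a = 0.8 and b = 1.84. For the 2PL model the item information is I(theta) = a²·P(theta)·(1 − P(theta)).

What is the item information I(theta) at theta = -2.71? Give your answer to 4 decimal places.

P = 1/(1+e^{3.6400}) = 0.0256
P(1−P) = 0.0256 × 0.9744 = 0.0249
I = a² × P(1−P) = 0.8² × 0.0249 = 0.01595

0.0160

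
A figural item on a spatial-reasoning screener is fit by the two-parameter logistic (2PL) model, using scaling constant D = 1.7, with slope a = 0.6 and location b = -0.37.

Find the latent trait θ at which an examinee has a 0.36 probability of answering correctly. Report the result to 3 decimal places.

-0.934

P(θ) = 1 / (1 + exp(−D·a(θ − b)))
logit = ln(0.3600/0.6400) = -0.5754
θ = b + logit/(1.7·a) = -0.37 + (-0.5754)/1.0200 = -0.9341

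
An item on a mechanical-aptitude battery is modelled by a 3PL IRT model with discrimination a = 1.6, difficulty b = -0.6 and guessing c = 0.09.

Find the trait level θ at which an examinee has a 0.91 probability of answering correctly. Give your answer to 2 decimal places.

0.78

P(θ) = c + (1 − c) · 1 / (1 + exp(−a(θ − b)))
Remove guessing floor: (0.91 − 0.09)/(1 − 0.09) = 0.9011
logit = ln(0.9011/0.0989) = 2.2095
θ = b + logit/(a) = -0.6 + 2.2095/1.6000 = 0.7809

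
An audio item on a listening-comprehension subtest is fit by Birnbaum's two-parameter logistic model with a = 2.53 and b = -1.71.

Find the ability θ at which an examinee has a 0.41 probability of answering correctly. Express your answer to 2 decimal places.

-1.85

P(θ) = 1 / (1 + exp(−a(θ − b)))
logit = ln(0.4100/0.5900) = -0.3640
θ = b + logit/(a) = -1.71 + (-0.3640)/2.5300 = -1.8539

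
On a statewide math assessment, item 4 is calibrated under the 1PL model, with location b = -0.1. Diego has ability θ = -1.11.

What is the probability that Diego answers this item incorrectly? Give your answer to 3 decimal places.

0.733

P(θ) = 1 / (1 + exp(−(θ − b)))
Exponent: (-1.11 − (-0.1)) = -1.0100
1/(1 + e^{1.0100}) = 0.2670
P = 0.2670
P(incorrect) = 1 − 0.2670 = 0.7330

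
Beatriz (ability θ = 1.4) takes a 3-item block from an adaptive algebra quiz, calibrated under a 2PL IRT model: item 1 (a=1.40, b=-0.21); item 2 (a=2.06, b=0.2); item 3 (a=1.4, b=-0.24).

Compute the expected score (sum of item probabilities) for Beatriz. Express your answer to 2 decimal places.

2.74

P(θ) = 1 / (1 + exp(−a(θ − b)))
P_1 = 1/(1+e^{-2.2540}) = 0.9050
P_2 = 1/(1+e^{-2.4720}) = 0.9222
P_3 = 1/(1+e^{-2.2960}) = 0.9085
E[score] = 0.9050 + 0.9222 + 0.9085 = 2.7357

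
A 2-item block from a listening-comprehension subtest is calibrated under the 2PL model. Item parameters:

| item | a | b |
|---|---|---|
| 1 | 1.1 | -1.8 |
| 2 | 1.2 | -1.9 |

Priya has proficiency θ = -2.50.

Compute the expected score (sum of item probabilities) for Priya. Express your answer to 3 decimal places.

P(θ) = 1 / (1 + exp(−a(θ − b)))
P_1 = 1/(1+e^{0.7700}) = 0.3165
P_2 = 1/(1+e^{0.7200}) = 0.3274
E[score] = 0.3165 + 0.3274 = 0.6439

0.644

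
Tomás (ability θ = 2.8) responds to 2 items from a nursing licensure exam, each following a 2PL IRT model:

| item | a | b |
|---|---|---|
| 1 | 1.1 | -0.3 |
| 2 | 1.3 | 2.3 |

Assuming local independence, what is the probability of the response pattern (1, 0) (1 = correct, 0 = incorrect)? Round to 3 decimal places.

P(θ) = 1 / (1 + exp(−a(θ − b)))
P_1 = 1/(1+e^{-3.4100}) = 0.9680
P_2 = 1/(1+e^{-0.6500}) = 0.6570
L = P_1 × (1−P_2) = 0.9680 × 0.3430 = 0.33202

0.332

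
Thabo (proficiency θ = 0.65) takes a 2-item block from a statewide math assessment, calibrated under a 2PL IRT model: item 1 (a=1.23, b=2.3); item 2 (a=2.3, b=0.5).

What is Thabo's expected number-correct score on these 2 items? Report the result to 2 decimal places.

P(θ) = 1 / (1 + exp(−a(θ − b)))
P_1 = 1/(1+e^{2.0295}) = 0.1161
P_2 = 1/(1+e^{-0.3450}) = 0.5854
E[score] = 0.1161 + 0.5854 = 0.7015

0.70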